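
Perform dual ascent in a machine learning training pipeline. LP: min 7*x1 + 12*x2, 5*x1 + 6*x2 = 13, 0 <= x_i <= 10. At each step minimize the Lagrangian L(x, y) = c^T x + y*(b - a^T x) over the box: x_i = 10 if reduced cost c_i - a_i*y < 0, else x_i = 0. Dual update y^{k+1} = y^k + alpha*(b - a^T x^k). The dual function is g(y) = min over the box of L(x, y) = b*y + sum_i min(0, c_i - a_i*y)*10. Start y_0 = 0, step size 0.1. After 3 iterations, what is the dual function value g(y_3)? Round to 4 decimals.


Dual ascent for LP: min 7*x1 + 12*x2, 5*x1 + 6*x2 = 13, 0 <= x_i <= 10
Step 1: y^k = 0.0, reduced costs: (7.0, 12.0)
  x^k = (0.0, 0.0), subgradient = b - a^T x = 13.0
  y^{k+1} = 0.0 + 0.1*13.0 = 1.3
Step 2: y^k = 1.3, reduced costs: (0.5, 4.2)
  x^k = (0.0, 0.0), subgradient = b - a^T x = 13.0
  y^{k+1} = 1.3 + 0.1*13.0 = 2.6
Step 3: y^k = 2.6, reduced costs: (-6.0, -3.6)
  x^k = (10.0, 10.0), subgradient = b - a^T x = -97.0
  y^{k+1} = 2.6 + 0.1*-97.0 = -7.1
Dual objective at y_3 = -7.1: reduced costs (42.5, 54.6), box minimizer x = (0.0, 0.0)
g(y_3) = b*y + (c1 - a1*y)*x1 + (c2 - a2*y)*x2 = 13*(-7.1) + 42.5*0.0 + 54.6*0.0 = -92.3 + 0.0 + 0.0 = -92.3


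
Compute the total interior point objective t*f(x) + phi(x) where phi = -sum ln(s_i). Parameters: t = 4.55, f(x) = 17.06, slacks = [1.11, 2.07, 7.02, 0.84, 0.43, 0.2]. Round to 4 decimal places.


Step 1: Compute log-barrier.
ln values: [0.1044, 0.7275, 1.9488, -0.1744, -0.844, -1.6094]
phi = -(0.1044 + 0.7275 + 1.9488 - 0.1744 - 0.844 - 1.6094) = -0.1529
Step 2: Compute augmented objective.
t*f(x) = 4.55*17.06 = 77.623
Total = 77.623 - 0.1529 = 77.4701


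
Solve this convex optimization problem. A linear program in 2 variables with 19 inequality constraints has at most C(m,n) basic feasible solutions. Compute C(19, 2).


Each vertex corresponds to some choice of n active constraints out of m, so the number of vertices is at most C(m, n) = m! / (n!(m-n)!).
m = 19, n = 2
Numerator: 19 * 18
Denominator: 2! = 2
C(19, 2) = 171


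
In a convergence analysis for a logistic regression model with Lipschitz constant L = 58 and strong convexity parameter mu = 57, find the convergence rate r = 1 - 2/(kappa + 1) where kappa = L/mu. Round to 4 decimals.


Step 1: Compute the condition number.
kappa = L/mu = 58/57 = 1.0175
Step 2: Compute the convergence rate.
r = 1 - 2/(kappa + 1) = 1 - 2*mu/(L + mu) = (L - mu)/(L + mu) = 1/115 = 0.0087


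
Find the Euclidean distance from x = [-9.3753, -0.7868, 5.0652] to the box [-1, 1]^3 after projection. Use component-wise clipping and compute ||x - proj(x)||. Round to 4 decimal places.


Project each component onto [-1, 1].
clip(-9.3753) = -1.0, clip(-0.7868) = -0.7868, clip(5.0652) = 1.0
Projection = [-1.0, -0.7868, 1.0]
Squared diffs: [70.1457, 0.0, 16.5259]
Distance = sqrt(86.6716) = 9.3098


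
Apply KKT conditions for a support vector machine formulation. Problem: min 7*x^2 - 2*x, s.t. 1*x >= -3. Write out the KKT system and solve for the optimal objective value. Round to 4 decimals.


Step 1: Try lambda = 0 (constraint inactive).
Stationarity: 2*7*x - 2 = 0
x* = 2/(2*7) = 1/7 = 0.1429 (rounded; the exact value 1/7 is used below)
Check constraint: 1*0.1429 = 0.1429 >= -3 -- satisfied.
Step 2: Compute optimal value.
f(x*) = 7*(1/7)^2 - 2*(1/7) = -0.1429


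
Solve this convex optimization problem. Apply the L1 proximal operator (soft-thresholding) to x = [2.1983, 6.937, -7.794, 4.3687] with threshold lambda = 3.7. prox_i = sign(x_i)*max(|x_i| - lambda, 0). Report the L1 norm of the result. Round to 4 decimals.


Soft-thresholding with lambda = 3.7:
prox(2.1983) = sign(2.1983)*max(|2.1983| - 3.7, 0) = 0.0
prox(6.937) = sign(6.937)*max(|6.937| - 3.7, 0) = 3.237
prox(-7.794) = sign(-7.794)*max(|-7.794| - 3.7, 0) = -4.094
prox(4.3687) = sign(4.3687)*max(|4.3687| - 3.7, 0) = 0.6687
prox(x) = [0.0, 3.237, -4.094, 0.6687]
||prox(x)||_1 = 0.0 + 3.237 + 4.094 + 0.6687 = 7.9997


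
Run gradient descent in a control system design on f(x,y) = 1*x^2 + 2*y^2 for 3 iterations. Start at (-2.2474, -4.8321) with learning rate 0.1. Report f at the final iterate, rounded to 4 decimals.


Gradient descent on f(x,y) = 1*x^2 + 2*y^2.
Starting point: (-2.2474, -4.8321), alpha = 0.1
Step 1: grad_x = 2*1*-2.2474 = -4.4948, grad_y = 2*2*-4.8321 = -19.3284
  x_1 = -2.2474 - 0.1*-4.4948 = -1.7979
  y_1 = -4.8321 - 0.1*-19.3284 = -2.8993
Step 2: grad_x = 2*1*-1.7979 = -3.5958, grad_y = 2*2*-2.8993 = -11.597
  x_2 = -1.7979 - 0.1*-3.5958 = -1.4383
  y_2 = -2.8993 - 0.1*-11.597 = -1.7396
Step 3: grad_x = 2*1*-1.4383 = -2.8767, grad_y = 2*2*-1.7396 = -6.9582
  x_3 = -1.4383 - 0.1*-2.8767 = -1.1507
  y_3 = -1.7396 - 0.1*-6.9582 = -1.0437
f(-1.1507, -1.0437) = 1*(-1.1507)^2 + 2*(-1.0437)^2 = 3.5028


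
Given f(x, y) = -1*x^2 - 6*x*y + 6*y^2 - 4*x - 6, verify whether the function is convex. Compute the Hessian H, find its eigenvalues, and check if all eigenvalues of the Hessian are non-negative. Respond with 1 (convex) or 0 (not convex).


The Hessian of f(x,y) = -1*x^2 - 6*x*y + 6*y^2 - 4*x - 6 is:
H = [[-2, -6], [-6, 12]]
Trace = -2 + 12 = 10
Determinant = -2*12 - (-6)^2 = -60
Discriminant = (10)^2 - 4*-60 = 340.0
Eigenvalues: lambda_1 = -4.2195, lambda_2 = 14.2195
The function is not convex.

0


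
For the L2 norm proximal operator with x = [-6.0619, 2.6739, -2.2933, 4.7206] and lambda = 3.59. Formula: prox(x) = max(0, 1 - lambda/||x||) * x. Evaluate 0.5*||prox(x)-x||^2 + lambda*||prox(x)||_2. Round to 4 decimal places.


Step 1: Compute ||x||.
||x|| = 8.4522
Step 2: Compute scaling factor.
scale = max(0, 1 - 3.59/8.4522) = 0.5753
Step 3: prox(x) = [-3.4872, 1.5382, -1.3192, 2.7156]
||prox(x)|| = 4.8622
Step 4: Proximal objective.
0.5*||prox-x||^2 = 6.4441
lambda*||prox|| = 17.4553
Total = 23.8993


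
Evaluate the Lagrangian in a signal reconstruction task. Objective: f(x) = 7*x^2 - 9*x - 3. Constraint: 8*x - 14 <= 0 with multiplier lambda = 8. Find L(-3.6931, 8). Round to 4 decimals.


Step 1: Evaluate f(x).
f(-3.6931) = 7*(-3.6931)^2 - 9*(-3.6931) - 3 = 125.7108
Step 2: Evaluate g(x).
g(-3.6931) = 8*-3.6931 - 14 = -43.5448
Step 3: Compute Lagrangian.
L = 125.7108 + 8*-43.5448 = -222.6476


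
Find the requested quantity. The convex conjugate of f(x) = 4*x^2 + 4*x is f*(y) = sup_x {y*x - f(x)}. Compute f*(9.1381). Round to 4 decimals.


f*(y) = sup_x {y*x - a*x^2 - b*x} = sup_x {(y-b)*x - a*x^2}
FOC: (y - b) - 2a*x = 0 => x* = (y - b)/(2a)
x* = (9.1381 - 4)/(2*4) = 0.6423
f*(9.1381) = (y-b)^2/(4a) = (9.1381 - 4)^2/(4*4)
= 26.4001/16 = 1.65


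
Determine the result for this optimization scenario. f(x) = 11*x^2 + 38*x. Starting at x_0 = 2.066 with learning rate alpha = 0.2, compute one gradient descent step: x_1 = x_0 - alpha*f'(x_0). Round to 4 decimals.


We compute the gradient at x_0 and apply the update.
f'(x) = 22*x + 38
f'(2.066) = 22*2.066 + 38 = 83.452
x_1 = 2.066 - 0.2*83.452 = -14.6244


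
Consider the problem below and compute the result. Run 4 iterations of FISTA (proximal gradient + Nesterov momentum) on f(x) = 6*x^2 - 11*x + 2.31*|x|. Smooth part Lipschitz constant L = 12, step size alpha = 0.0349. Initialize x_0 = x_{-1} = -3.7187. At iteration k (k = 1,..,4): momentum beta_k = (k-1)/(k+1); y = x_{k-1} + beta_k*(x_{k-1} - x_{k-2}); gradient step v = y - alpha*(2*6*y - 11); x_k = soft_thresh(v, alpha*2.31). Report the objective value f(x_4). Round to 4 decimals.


FISTA on f(x) = 6*x^2 - 11*x + 2.31*|x|
L = 12, alpha = 0.0349
Iteration 1: beta = 0.0, y = -3.7187 + 0.0*(-3.7187 + 3.7187) = -3.7187
  grad(y) = -55.6244, v = y - alpha*grad = -1.7774
  prox(v) = soft_thresh(-1.7774, 0.0806) = -1.6968
Iteration 2: beta = 0.3333, y = -1.6968 + 0.3333*(-1.6968 + 3.7187) = -1.0228
  grad(y) = -23.2738, v = y - alpha*grad = -0.2106
  prox(v) = soft_thresh(-0.2106, 0.0806) = -0.1299
Iteration 3: beta = 0.5, y = -0.1299 + 0.5*(-0.1299 + 1.6968) = 0.6535
  grad(y) = -3.1582, v = y - alpha*grad = 0.7637
  prox(v) = soft_thresh(0.7637, 0.0806) = 0.6831
Iteration 4: beta = 0.6, y = 0.6831 + 0.6*(0.6831 + 0.1299) = 1.1709
  grad(y) = 3.0508, v = y - alpha*grad = 1.0644
  prox(v) = soft_thresh(1.0644, 0.0806) = 0.9838
f(x_4) = 6*0.9838^2 - 11*0.9838 + 2.31*|0.9838| = -2.742


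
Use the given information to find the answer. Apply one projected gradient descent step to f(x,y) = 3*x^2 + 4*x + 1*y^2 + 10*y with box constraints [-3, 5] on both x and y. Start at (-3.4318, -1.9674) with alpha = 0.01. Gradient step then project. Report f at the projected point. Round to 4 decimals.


Step 1: Compute gradient at (-3.4318, -1.9674).
grad_x = 2*3*-3.4318 + 4 = -16.5908
grad_y = 2*1*-1.9674 + 10 = 6.0652
Step 2: Gradient step.
x_raw = -3.4318 - 0.01*-16.5908 = -3.2659
y_raw = -1.9674 - 0.01*6.0652 = -2.0281
Step 3: Project onto [-3, 5].
x_proj = clip(-3.2659) = -3.0
y_proj = clip(-2.0281) = -2.0281
Step 4: Evaluate f.
f(-3.0, -2.0281) = -1.1675


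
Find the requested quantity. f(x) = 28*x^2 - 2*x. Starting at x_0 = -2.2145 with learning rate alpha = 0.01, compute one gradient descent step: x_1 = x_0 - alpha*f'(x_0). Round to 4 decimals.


We compute the gradient at x_0 and apply the update.
f'(x) = 56*x - 2
f'(-2.2145) = 56*-2.2145 - 2 = -126.012
x_1 = -2.2145 - 0.01*-126.012 = -0.9544


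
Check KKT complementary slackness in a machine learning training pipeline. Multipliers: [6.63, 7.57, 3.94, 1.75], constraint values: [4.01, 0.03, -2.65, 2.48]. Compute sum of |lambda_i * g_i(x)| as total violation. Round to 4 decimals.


KKT complementary slackness check:
lambda_1 * g_1 = 6.63 * 4.01 = 26.5863
lambda_2 * g_2 = 7.57 * 0.03 = 0.2271
lambda_3 * g_3 = 3.94 * -2.65 = -10.441
lambda_4 * g_4 = 1.75 * 2.48 = 4.34
Total violation = 26.5863 + 0.2271 + 10.441 + 4.34 = 41.5944


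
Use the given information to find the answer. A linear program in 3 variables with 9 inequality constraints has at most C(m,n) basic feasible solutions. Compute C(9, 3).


Each vertex corresponds to some choice of n active constraints out of m, so the number of vertices is at most C(m, n) = m! / (n!(m-n)!).
m = 9, n = 3
Numerator: 9 * 8 * 7
Denominator: 3! = 6
C(9, 3) = 84


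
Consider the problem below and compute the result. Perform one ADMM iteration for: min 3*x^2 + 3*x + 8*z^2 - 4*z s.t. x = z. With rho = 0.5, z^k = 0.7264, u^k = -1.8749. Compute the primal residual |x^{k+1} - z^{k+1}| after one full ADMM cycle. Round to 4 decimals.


ADMM iteration with rho = 0.5, z^k = 0.7264, u^k = -1.8749
Step 1: x-update.
Minimize 3*x^2 + 3*x + (0.5/2)*(x - 0.7264 - 1.8749)^2
FOC: (2*3 + 0.5)*x = -3 + 0.5*(0.7264 + 1.8749)
x^{k+1} = -0.2614
Step 2: z-update.
Minimize 8*z^2 - 4*z + (0.5/2)*(-0.2614 - z - 1.8749)^2
FOC: (2*8 + 0.5)*z = 4 + 0.5*(-0.2614 - 1.8749)
z^{k+1} = 0.1777
Step 3: u-update.
u^{k+1} = -1.8749 - 0.2614 - 0.1777 = -2.314
Step 4: Primal residual = |-0.2614 - 0.1777| = 0.4391


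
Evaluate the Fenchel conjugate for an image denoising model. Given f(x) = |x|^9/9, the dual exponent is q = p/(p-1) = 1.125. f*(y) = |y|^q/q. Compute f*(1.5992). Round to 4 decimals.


The conjugate exponent q satisfies 1/p + 1/q = 1.
p = 9, so q = 9/(9 - 1) = 1.125
|y|^q = 1.5992^1.125 = 1.6959
f*(1.5992) = 1.6959 / 1.125 = 1.5074


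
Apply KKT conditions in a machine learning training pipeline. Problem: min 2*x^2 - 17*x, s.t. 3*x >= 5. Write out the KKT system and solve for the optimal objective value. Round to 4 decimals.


Step 1: Try lambda = 0 (constraint inactive).
Stationarity: 2*2*x - 17 = 0
x* = 17/(2*2) = 4.25
Check constraint: 3*4.25 = 12.75 >= 5 -- satisfied.
Step 2: Compute optimal value.
f(x*) = 2*4.25^2 - 17*4.25 = -36.125


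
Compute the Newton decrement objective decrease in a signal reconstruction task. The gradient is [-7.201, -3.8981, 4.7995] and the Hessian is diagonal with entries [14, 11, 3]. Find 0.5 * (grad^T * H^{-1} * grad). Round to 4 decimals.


Step 1: H is diagonal, so H^(-1) * g = [-0.5144, -0.3544, 1.5998].
Step 2: g^T H^(-1) g = sum_i g_i^2 / H_ii
  = (-7.201)^2/14 + (-3.8981)^2/11 + (4.7995)^2/3
  = 3.7039 + 1.3814 + 7.6784 = 12.7637
Step 3: Objective decrease = 0.5 * g^T H^(-1) g = 6.3818


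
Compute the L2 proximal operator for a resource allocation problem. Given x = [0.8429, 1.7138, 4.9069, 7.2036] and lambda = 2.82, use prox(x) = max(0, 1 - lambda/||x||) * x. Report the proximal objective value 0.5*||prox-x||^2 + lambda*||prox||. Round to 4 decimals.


Step 1: Compute ||x||.
||x|| = 8.9228
Step 2: Compute scaling factor.
scale = max(0, 1 - 2.82/8.9228) = 0.684
Step 3: prox(x) = [0.5765, 1.1722, 3.3561, 4.927]
||prox(x)|| = 6.1028
Step 4: Proximal objective.
0.5*||prox-x||^2 = 3.9762
lambda*||prox|| = 17.2099
Total = 21.1862


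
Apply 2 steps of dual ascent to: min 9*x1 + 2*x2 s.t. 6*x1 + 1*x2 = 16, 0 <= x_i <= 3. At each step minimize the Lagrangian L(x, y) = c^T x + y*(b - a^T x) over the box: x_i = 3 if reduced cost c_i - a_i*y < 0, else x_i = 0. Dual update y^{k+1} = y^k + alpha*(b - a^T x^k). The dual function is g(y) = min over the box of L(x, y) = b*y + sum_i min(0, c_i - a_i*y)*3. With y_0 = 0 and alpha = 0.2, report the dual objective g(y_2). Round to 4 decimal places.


Dual ascent for LP: min 9*x1 + 2*x2, 6*x1 + 1*x2 = 16, 0 <= x_i <= 3
Step 1: y^k = 0.0, reduced costs: (9.0, 2.0)
  x^k = (0.0, 0.0), subgradient = b - a^T x = 16.0
  y^{k+1} = 0.0 + 0.2*16.0 = 3.2
Step 2: y^k = 3.2, reduced costs: (-10.2, -1.2)
  x^k = (3.0, 3.0), subgradient = b - a^T x = -5.0
  y^{k+1} = 3.2 + 0.2*-5.0 = 2.2
Dual objective at y_2 = 2.2: reduced costs (-4.2, -0.2), box minimizer x = (3.0, 3.0)
g(y_2) = b*y + (c1 - a1*y)*x1 + (c2 - a2*y)*x2 = 16*2.2 + (-4.2)*3.0 + (-0.2)*3.0 = 35.2 - 12.6 - 0.6 = 22.0


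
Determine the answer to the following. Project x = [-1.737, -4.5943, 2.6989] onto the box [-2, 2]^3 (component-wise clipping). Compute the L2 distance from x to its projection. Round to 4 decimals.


Project each component onto [-2, 2].
clip(-1.737) = -1.737, clip(-4.5943) = -2.0, clip(2.6989) = 2.0
Projection = [-1.737, -2.0, 2.0]
Squared diffs: [0.0, 6.7304, 0.4885]
Distance = sqrt(7.2189) = 2.6868


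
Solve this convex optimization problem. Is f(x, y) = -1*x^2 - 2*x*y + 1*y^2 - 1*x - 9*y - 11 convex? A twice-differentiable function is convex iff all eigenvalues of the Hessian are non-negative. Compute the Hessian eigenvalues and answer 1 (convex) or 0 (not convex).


The Hessian of f(x,y) = -1*x^2 - 2*x*y + 1*y^2 - 1*x - 9*y - 11 is:
H = [[-2, -2], [-2, 2]]
Trace = -2 + 2 = 0
Determinant = -2*2 - (-2)^2 = -8
Discriminant = (0)^2 - 4*-8 = 32.0
Eigenvalues: lambda_1 = -2.8284, lambda_2 = 2.8284
The function is not convex.

0


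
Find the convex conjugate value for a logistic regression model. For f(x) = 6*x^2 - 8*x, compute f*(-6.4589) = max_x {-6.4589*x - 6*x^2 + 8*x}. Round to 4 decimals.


f*(y) = sup_x {y*x - a*x^2 - b*x} = sup_x {(y-b)*x - a*x^2}
FOC: (y - b) - 2a*x = 0 => x* = (y - b)/(2a)
x* = (-6.4589 + 8)/(2*6) = 0.1284
f*(-6.4589) = (y-b)^2/(4a) = (-6.4589 + 8)^2/(4*6)
= 2.375/24 = 0.099


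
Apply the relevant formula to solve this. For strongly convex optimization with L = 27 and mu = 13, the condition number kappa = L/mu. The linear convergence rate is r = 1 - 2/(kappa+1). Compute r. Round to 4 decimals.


Step 1: Compute the condition number.
kappa = L/mu = 27/13 = 2.0769
Step 2: Compute the convergence rate.
r = 1 - 2/(kappa + 1) = 1 - 2*mu/(L + mu) = (L - mu)/(L + mu) = 14/40 = 0.35


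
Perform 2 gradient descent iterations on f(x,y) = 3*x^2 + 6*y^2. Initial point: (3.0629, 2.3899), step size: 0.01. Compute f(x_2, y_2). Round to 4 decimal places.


Gradient descent on f(x,y) = 3*x^2 + 6*y^2.
Starting point: (3.0629, 2.3899), alpha = 0.01
Step 1: grad_x = 2*3*3.0629 = 18.3774, grad_y = 2*6*2.3899 = 28.6788
  x_1 = 3.0629 - 0.01*18.3774 = 2.8791
  y_1 = 2.3899 - 0.01*28.6788 = 2.1031
Step 2: grad_x = 2*3*2.8791 = 17.2748, grad_y = 2*6*2.1031 = 25.2373
  x_2 = 2.8791 - 0.01*17.2748 = 2.7064
  y_2 = 2.1031 - 0.01*25.2373 = 1.8507
f(2.7064, 1.8507) = 3*2.7064^2 + 6*1.8507^2 = 42.5249


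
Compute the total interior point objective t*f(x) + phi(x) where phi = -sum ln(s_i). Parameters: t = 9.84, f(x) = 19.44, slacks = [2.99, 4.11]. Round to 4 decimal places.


Step 1: Compute log-barrier.
ln values: [1.0953, 1.4134]
phi = -(1.0953 + 1.4134) = -2.5087
Step 2: Compute augmented objective.
t*f(x) = 9.84*19.44 = 191.2896
Total = 191.2896 - 2.5087 = 188.7809


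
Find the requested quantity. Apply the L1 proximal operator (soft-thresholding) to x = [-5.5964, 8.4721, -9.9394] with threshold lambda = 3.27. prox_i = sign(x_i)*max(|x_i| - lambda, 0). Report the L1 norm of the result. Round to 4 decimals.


Soft-thresholding with lambda = 3.27:
prox(-5.5964) = sign(-5.5964)*max(|-5.5964| - 3.27, 0) = -2.3264
prox(8.4721) = sign(8.4721)*max(|8.4721| - 3.27, 0) = 5.2021
prox(-9.9394) = sign(-9.9394)*max(|-9.9394| - 3.27, 0) = -6.6694
prox(x) = [-2.3264, 5.2021, -6.6694]
||prox(x)||_1 = 2.3264 + 5.2021 + 6.6694 = 14.1979


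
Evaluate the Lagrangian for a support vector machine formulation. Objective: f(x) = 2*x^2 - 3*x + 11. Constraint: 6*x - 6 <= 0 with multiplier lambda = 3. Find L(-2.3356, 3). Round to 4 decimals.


Step 1: Evaluate f(x).
f(-2.3356) = 2*(-2.3356)^2 - 3*(-2.3356) + 11 = 28.9169
Step 2: Evaluate g(x).
g(-2.3356) = 6*-2.3356 - 6 = -20.0136
Step 3: Compute Lagrangian.
L = 28.9169 + 3*-20.0136 = -31.1239


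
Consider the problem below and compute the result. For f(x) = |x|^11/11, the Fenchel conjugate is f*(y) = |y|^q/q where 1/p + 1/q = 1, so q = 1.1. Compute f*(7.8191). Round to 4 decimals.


The conjugate exponent q satisfies 1/p + 1/q = 1.
p = 11, so q = 11/(11 - 1) = 1.1
|y|^q = 7.8191^1.1 = 9.6044
f*(7.8191) = 9.6044 / 1.1 = 8.7313


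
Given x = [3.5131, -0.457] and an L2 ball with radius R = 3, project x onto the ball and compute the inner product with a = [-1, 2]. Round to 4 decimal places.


Step 1: Compute ||x|| (intermediates to 6 decimals).
||x|| = sqrt(3.5131^2 + (-0.457)^2) = 3.5427
Step 2: Project.
Since ||x|| > R, scale = R/||x|| = 3/3.5427 = 0.846812, proj(x) = scale * x
proj(x) = [2.974935, -0.386993]
Step 3: Dot product.
a^T * proj(x) = -1*2.974935 + 2*(-0.386993) = -3.7489


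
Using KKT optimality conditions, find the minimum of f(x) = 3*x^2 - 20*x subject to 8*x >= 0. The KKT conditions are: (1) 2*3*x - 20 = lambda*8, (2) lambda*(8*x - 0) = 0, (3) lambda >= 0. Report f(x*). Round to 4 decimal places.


Step 1: Try lambda = 0 (constraint inactive).
Stationarity: 2*3*x - 20 = 0
x* = 20/(2*3) = 10/3 = 3.3333 (rounded; the exact value 10/3 is used below)
Check constraint: 8*3.3333 = 26.6664 >= 0 -- satisfied.
Step 2: Compute optimal value.
f(x*) = 3*(10/3)^2 - 20*(10/3) = -33.3333


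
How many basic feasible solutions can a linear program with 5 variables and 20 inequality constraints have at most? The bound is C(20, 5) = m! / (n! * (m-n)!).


Each vertex corresponds to some choice of n active constraints out of m, so the number of vertices is at most C(m, n) = m! / (n!(m-n)!).
m = 20, n = 5
Numerator: 20 * 19 * 18 * 17 * 16
Denominator: 5! = 120
C(20, 5) = 15504


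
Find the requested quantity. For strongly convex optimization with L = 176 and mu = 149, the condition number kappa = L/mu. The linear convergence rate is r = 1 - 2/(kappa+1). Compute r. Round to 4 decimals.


Step 1: Compute the condition number.
kappa = L/mu = 176/149 = 1.1812
Step 2: Compute the convergence rate.
r = 1 - 2/(kappa + 1) = 1 - 2*mu/(L + mu) = (L - mu)/(L + mu) = 27/325 = 0.0831


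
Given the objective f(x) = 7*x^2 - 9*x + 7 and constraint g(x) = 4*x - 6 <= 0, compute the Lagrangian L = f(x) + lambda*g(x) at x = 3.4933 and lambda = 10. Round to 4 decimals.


Step 1: Evaluate f(x).
f(3.4933) = 7*3.4933^2 - 9*3.4933 + 7 = 60.9823
Step 2: Evaluate g(x).
g(3.4933) = 4*3.4933 - 6 = 7.9732
Step 3: Compute Lagrangian.
L = 60.9823 + 10*7.9732 = 140.7143


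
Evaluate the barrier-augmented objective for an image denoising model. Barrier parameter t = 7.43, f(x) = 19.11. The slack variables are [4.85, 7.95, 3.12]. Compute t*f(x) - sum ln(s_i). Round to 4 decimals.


Step 1: Compute log-barrier.
ln values: [1.579, 2.0732, 1.1378]
phi = -(1.579 + 2.0732 + 1.1378) = -4.79
Step 2: Compute augmented objective.
t*f(x) = 7.43*19.11 = 141.9873
Total = 141.9873 - 4.79 = 137.1973


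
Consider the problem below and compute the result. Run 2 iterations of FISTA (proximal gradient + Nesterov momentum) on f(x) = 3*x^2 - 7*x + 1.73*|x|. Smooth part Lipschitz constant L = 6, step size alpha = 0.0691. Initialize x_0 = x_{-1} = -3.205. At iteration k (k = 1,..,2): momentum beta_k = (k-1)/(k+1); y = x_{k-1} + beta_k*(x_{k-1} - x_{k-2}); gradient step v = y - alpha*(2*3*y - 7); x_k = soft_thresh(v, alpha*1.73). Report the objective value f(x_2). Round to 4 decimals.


FISTA on f(x) = 3*x^2 - 7*x + 1.73*|x|
L = 6, alpha = 0.0691
Iteration 1: beta = 0.0, y = -3.205 + 0.0*(-3.205 + 3.205) = -3.205
  grad(y) = -26.23, v = y - alpha*grad = -1.3925
  prox(v) = soft_thresh(-1.3925, 0.1195) = -1.273
Iteration 2: beta = 0.3333, y = -1.273 + 0.3333*(-1.273 + 3.205) = -0.629
  grad(y) = -10.7737, v = y - alpha*grad = 0.1155
  prox(v) = soft_thresh(0.1155, 0.1195) = 0.0
f(x_2) = 3*0.0^2 - 7*0.0 + 1.73*|0.0| = 0.0


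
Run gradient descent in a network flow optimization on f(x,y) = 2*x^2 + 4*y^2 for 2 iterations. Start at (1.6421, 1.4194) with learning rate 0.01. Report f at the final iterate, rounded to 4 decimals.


Gradient descent on f(x,y) = 2*x^2 + 4*y^2.
Starting point: (1.6421, 1.4194), alpha = 0.01
Step 1: grad_x = 2*2*1.6421 = 6.5684, grad_y = 2*4*1.4194 = 11.3552
  x_1 = 1.6421 - 0.01*6.5684 = 1.5764
  y_1 = 1.4194 - 0.01*11.3552 = 1.3058
Step 2: grad_x = 2*2*1.5764 = 6.3057, grad_y = 2*4*1.3058 = 10.4468
  x_2 = 1.5764 - 0.01*6.3057 = 1.5134
  y_2 = 1.3058 - 0.01*10.4468 = 1.2014
f(1.5134, 1.2014) = 2*1.5134^2 + 4*1.2014^2 = 10.3538


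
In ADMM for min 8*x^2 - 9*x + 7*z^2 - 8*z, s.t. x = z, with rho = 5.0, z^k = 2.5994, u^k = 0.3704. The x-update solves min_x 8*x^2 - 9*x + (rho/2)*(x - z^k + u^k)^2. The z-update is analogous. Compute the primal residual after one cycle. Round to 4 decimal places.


ADMM iteration with rho = 5.0, z^k = 2.5994, u^k = 0.3704
Step 1: x-update.
Minimize 8*x^2 - 9*x + (5.0/2)*(x - 2.5994 + 0.3704)^2
FOC: (2*8 + 5.0)*x = 9 + 5.0*(2.5994 - 0.3704)
x^{k+1} = 0.9593
Step 2: z-update.
Minimize 7*z^2 - 8*z + (5.0/2)*(0.9593 - z + 0.3704)^2
FOC: (2*7 + 5.0)*z = 8 + 5.0*(0.9593 + 0.3704)
z^{k+1} = 0.771
Step 3: u-update.
u^{k+1} = 0.3704 + 0.9593 - 0.771 = 0.5587
Step 4: Primal residual = |0.9593 - 0.771| = 0.1883


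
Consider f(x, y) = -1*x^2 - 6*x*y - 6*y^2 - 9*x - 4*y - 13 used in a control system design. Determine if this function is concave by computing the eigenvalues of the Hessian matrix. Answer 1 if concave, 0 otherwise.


The Hessian of f(x,y) = -1*x^2 - 6*x*y - 6*y^2 - 9*x - 4*y - 13 is:
H = [[-2, -6], [-6, -12]]
Trace = -2 - 12 = -14
Determinant = -2*-12 - (-6)^2 = -12
Discriminant = (-14)^2 - 4*-12 = 244.0
Eigenvalues: lambda_1 = -14.8102, lambda_2 = 0.8102
The function is not concave.

0


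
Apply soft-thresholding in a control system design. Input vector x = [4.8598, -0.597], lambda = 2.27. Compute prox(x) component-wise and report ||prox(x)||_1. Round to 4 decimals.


Soft-thresholding with lambda = 2.27:
prox(4.8598) = sign(4.8598)*max(|4.8598| - 2.27, 0) = 2.5898
prox(-0.597) = sign(-0.597)*max(|-0.597| - 2.27, 0) = 0.0
prox(x) = [2.5898, 0.0]
||prox(x)||_1 = 2.5898 + 0.0 = 2.5898


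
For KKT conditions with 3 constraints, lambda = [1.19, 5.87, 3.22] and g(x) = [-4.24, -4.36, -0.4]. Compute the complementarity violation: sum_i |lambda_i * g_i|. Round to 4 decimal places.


KKT complementary slackness check:
lambda_1 * g_1 = 1.19 * -4.24 = -5.0456
lambda_2 * g_2 = 5.87 * -4.36 = -25.5932
lambda_3 * g_3 = 3.22 * -0.4 = -1.288
Total violation = 5.0456 + 25.5932 + 1.288 = 31.9268


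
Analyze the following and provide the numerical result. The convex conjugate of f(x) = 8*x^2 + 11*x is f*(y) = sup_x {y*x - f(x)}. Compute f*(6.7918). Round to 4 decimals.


f*(y) = sup_x {y*x - a*x^2 - b*x} = sup_x {(y-b)*x - a*x^2}
FOC: (y - b) - 2a*x = 0 => x* = (y - b)/(2a)
x* = (6.7918 - 11)/(2*8) = -0.263
f*(6.7918) = (y-b)^2/(4a) = (6.7918 - 11)^2/(4*8)
= 17.7089/32 = 0.5534


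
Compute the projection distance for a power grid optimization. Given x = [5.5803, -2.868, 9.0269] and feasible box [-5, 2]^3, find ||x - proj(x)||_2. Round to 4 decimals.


Project each component onto [-5, 2].
clip(5.5803) = 2.0, clip(-2.868) = -2.868, clip(9.0269) = 2.0
Projection = [2.0, -2.868, 2.0]
Squared diffs: [12.8185, 0.0, 49.3773]
Distance = sqrt(62.1958) = 7.8864


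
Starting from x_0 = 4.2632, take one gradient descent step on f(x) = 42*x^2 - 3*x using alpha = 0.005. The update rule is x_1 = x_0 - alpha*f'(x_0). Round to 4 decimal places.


We compute the gradient at x_0 and apply the update.
f'(x) = 84*x - 3
f'(4.2632) = 84*4.2632 - 3 = 355.1088
x_1 = 4.2632 - 0.005*355.1088 = 2.4877


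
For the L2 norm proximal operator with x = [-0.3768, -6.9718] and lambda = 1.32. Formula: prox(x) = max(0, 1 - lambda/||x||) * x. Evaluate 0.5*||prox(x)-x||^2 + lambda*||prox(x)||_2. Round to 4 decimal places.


Step 1: Compute ||x||.
||x|| = 6.982
Step 2: Compute scaling factor.
scale = max(0, 1 - 1.32/6.982) = 0.8109
Step 3: prox(x) = [-0.3056, -5.6537]
||prox(x)|| = 5.662
Step 4: Proximal objective.
0.5*||prox-x||^2 = 0.8712
lambda*||prox|| = 7.4738
Total = 8.345


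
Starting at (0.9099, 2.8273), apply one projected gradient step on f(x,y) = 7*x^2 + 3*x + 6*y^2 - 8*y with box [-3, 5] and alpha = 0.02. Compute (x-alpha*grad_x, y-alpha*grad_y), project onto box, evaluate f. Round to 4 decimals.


Step 1: Compute gradient at (0.9099, 2.8273).
grad_x = 2*7*0.9099 + 3 = 15.7386
grad_y = 2*6*2.8273 - 8 = 25.9276
Step 2: Gradient step.
x_raw = 0.9099 - 0.02*15.7386 = 0.5951
y_raw = 2.8273 - 0.02*25.9276 = 2.3087
Step 3: Project onto [-3, 5].
x_proj = clip(0.5951) = 0.5951
y_proj = clip(2.3087) = 2.3087
Step 4: Evaluate f.
f(0.5951, 2.3087) = 17.7765


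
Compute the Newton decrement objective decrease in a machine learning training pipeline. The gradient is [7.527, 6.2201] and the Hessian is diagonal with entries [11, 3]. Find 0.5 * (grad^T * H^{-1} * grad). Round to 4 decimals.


Step 1: H is diagonal, so H^(-1) * g = [0.6843, 2.0734].
Step 2: g^T H^(-1) g = sum_i g_i^2 / H_ii
  = (7.527)^2/11 + (6.2201)^2/3
  = 5.1505 + 12.8965 = 18.0471
Step 3: Objective decrease = 0.5 * g^T H^(-1) g = 9.0235


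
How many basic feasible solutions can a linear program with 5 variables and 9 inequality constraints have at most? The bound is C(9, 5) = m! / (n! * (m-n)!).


Each vertex corresponds to some choice of n active constraints out of m, so the number of vertices is at most C(m, n) = m! / (n!(m-n)!).
m = 9, n = 5
Numerator: 9 * 8 * 7 * 6 * 5
Denominator: 5! = 120
C(9, 5) = 126


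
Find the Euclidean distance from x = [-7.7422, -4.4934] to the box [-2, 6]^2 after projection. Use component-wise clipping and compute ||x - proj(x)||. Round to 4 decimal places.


Project each component onto [-2, 6].
clip(-7.7422) = -2.0, clip(-4.4934) = -2.0
Projection = [-2.0, -2.0]
Squared diffs: [32.9729, 6.217]
Distance = sqrt(39.1899) = 6.2602


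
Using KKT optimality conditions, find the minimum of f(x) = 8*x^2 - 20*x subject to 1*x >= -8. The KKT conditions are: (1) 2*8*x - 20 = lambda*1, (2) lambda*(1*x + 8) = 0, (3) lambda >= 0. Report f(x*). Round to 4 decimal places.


Step 1: Try lambda = 0 (constraint inactive).
Stationarity: 2*8*x - 20 = 0
x* = 20/(2*8) = 1.25
Check constraint: 1*1.25 = 1.25 >= -8 -- satisfied.
Step 2: Compute optimal value.
f(x*) = 8*1.25^2 - 20*1.25 = -12.5


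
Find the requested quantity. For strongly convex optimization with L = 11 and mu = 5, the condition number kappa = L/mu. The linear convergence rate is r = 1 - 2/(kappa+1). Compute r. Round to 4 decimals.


Step 1: Compute the condition number.
kappa = L/mu = 11/5 = 2.2
Step 2: Compute the convergence rate.
r = 1 - 2/(kappa + 1) = 1 - 2*mu/(L + mu) = (L - mu)/(L + mu) = 6/16 = 0.375


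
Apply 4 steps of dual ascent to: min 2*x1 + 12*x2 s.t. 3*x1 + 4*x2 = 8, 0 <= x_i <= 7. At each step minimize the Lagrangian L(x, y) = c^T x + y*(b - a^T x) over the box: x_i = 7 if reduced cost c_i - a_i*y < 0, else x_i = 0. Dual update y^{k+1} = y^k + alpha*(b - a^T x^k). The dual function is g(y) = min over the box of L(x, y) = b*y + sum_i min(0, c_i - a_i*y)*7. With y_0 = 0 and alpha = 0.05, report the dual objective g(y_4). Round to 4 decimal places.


Dual ascent for LP: min 2*x1 + 12*x2, 3*x1 + 4*x2 = 8, 0 <= x_i <= 7
Step 1: y^k = 0.0, reduced costs: (2.0, 12.0)
  x^k = (0.0, 0.0), subgradient = b - a^T x = 8.0
  y^{k+1} = 0.0 + 0.05*8.0 = 0.4
Step 2: y^k = 0.4, reduced costs: (0.8, 10.4)
  x^k = (0.0, 0.0), subgradient = b - a^T x = 8.0
  y^{k+1} = 0.4 + 0.05*8.0 = 0.8
Step 3: y^k = 0.8, reduced costs: (-0.4, 8.8)
  x^k = (7.0, 0.0), subgradient = b - a^T x = -13.0
  y^{k+1} = 0.8 + 0.05*-13.0 = 0.15
Step 4: y^k = 0.15, reduced costs: (1.55, 11.4)
  x^k = (0.0, 0.0), subgradient = b - a^T x = 8.0
  y^{k+1} = 0.15 + 0.05*8.0 = 0.55
Dual objective at y_4 = 0.55: reduced costs (0.35, 9.8), box minimizer x = (0.0, 0.0)
g(y_4) = b*y + (c1 - a1*y)*x1 + (c2 - a2*y)*x2 = 8*0.55 + 0.35*0.0 + 9.8*0.0 = 4.4 + 0.0 + 0.0 = 4.4


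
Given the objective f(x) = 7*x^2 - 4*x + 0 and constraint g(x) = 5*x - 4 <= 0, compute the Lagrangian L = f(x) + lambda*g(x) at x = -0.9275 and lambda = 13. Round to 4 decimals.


Step 1: Evaluate f(x).
f(-0.9275) = 7*(-0.9275)^2 - 4*(-0.9275) + 0 = 9.7318
Step 2: Evaluate g(x).
g(-0.9275) = 5*-0.9275 - 4 = -8.6375
Step 3: Compute Lagrangian.
L = 9.7318 + 13*-8.6375 = -102.5557


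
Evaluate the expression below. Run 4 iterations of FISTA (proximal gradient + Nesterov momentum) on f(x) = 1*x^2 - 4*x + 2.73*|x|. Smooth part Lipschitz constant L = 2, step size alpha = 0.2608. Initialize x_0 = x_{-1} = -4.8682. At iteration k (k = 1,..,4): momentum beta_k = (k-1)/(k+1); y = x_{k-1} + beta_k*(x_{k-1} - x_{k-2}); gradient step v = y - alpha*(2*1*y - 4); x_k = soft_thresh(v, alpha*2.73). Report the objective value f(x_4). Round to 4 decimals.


FISTA on f(x) = 1*x^2 - 4*x + 2.73*|x|
L = 2, alpha = 0.2608
Iteration 1: beta = 0.0, y = -4.8682 + 0.0*(-4.8682 + 4.8682) = -4.8682
  grad(y) = -13.7364, v = y - alpha*grad = -1.2857
  prox(v) = soft_thresh(-1.2857, 0.712) = -0.5738
Iteration 2: beta = 0.3333, y = -0.5738 + 0.3333*(-0.5738 + 4.8682) = 0.8577
  grad(y) = -2.2846, v = y - alpha*grad = 1.4535
  prox(v) = soft_thresh(1.4535, 0.712) = 0.7415
Iteration 3: beta = 0.5, y = 0.7415 + 0.5*(0.7415 + 0.5738) = 1.3992
  grad(y) = -1.2016, v = y - alpha*grad = 1.7126
  prox(v) = soft_thresh(1.7126, 0.712) = 1.0006
Iteration 4: beta = 0.6, y = 1.0006 + 0.6*(1.0006 - 0.7415) = 1.156
  grad(y) = -1.688, v = y - alpha*grad = 1.5962
  prox(v) = soft_thresh(1.5962, 0.712) = 0.8843
f(x_4) = 1*0.8843^2 - 4*0.8843 + 2.73*|0.8843| = -0.3411


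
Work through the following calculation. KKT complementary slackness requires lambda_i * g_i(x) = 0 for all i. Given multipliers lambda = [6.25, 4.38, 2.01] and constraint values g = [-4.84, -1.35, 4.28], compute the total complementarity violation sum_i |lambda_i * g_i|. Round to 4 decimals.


KKT complementary slackness check:
lambda_1 * g_1 = 6.25 * -4.84 = -30.25
lambda_2 * g_2 = 4.38 * -1.35 = -5.913
lambda_3 * g_3 = 2.01 * 4.28 = 8.6028
Total violation = 30.25 + 5.913 + 8.6028 = 44.7658


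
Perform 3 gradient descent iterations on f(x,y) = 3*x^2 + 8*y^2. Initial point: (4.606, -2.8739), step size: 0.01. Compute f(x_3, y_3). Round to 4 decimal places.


Gradient descent on f(x,y) = 3*x^2 + 8*y^2.
Starting point: (4.606, -2.8739), alpha = 0.01
Step 1: grad_x = 2*3*4.606 = 27.636, grad_y = 2*8*-2.8739 = -45.9824
  x_1 = 4.606 - 0.01*27.636 = 4.3296
  y_1 = -2.8739 - 0.01*-45.9824 = -2.4141
Step 2: grad_x = 2*3*4.3296 = 25.9778, grad_y = 2*8*-2.4141 = -38.6252
  x_2 = 4.3296 - 0.01*25.9778 = 4.0699
  y_2 = -2.4141 - 0.01*-38.6252 = -2.0278
Step 3: grad_x = 2*3*4.0699 = 24.4192, grad_y = 2*8*-2.0278 = -32.4452
  x_3 = 4.0699 - 0.01*24.4192 = 3.8257
  y_3 = -2.0278 - 0.01*-32.4452 = -1.7034
f(3.8257, -1.7034) = 3*3.8257^2 + 8*(-1.7034)^2 = 67.1191


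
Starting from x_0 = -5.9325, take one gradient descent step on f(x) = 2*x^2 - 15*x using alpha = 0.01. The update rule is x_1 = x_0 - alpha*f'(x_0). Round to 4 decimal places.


We compute the gradient at x_0 and apply the update.
f'(x) = 4*x - 15
f'(-5.9325) = 4*-5.9325 - 15 = -38.73
x_1 = -5.9325 - 0.01*-38.73 = -5.5452


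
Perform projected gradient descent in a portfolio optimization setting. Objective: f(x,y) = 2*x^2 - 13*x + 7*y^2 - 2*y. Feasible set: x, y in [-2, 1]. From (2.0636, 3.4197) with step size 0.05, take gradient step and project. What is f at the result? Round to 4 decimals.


Step 1: Compute gradient at (2.0636, 3.4197).
grad_x = 2*2*2.0636 - 13 = -4.7456
grad_y = 2*7*3.4197 - 2 = 45.8758
Step 2: Gradient step.
x_raw = 2.0636 - 0.05*-4.7456 = 2.3009
y_raw = 3.4197 - 0.05*45.8758 = 1.1259
Step 3: Project onto [-2, 1].
x_proj = clip(2.3009) = 1.0
y_proj = clip(1.1259) = 1.0
Step 4: Evaluate f.
f(1.0, 1.0) = -6.0


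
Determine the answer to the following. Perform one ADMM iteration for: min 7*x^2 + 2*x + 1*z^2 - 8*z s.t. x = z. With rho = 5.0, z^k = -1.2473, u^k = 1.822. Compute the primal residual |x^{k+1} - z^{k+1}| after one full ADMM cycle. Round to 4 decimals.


ADMM iteration with rho = 5.0, z^k = -1.2473, u^k = 1.822
Step 1: x-update.
Minimize 7*x^2 + 2*x + (5.0/2)*(x + 1.2473 + 1.822)^2
FOC: (2*7 + 5.0)*x = -2 + 5.0*(-1.2473 - 1.822)
x^{k+1} = -0.913
Step 2: z-update.
Minimize 1*z^2 - 8*z + (5.0/2)*(-0.913 - z + 1.822)^2
FOC: (2*1 + 5.0)*z = 8 + 5.0*(-0.913 + 1.822)
z^{k+1} = 1.7922
Step 3: u-update.
u^{k+1} = 1.822 - 0.913 - 1.7922 = -0.8831
Step 4: Primal residual = |-0.913 - 1.7922| = 2.7051


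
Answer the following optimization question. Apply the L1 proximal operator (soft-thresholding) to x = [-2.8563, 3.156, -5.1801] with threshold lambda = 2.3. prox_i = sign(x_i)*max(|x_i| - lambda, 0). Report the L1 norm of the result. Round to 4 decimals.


Soft-thresholding with lambda = 2.3:
prox(-2.8563) = sign(-2.8563)*max(|-2.8563| - 2.3, 0) = -0.5563
prox(3.156) = sign(3.156)*max(|3.156| - 2.3, 0) = 0.856
prox(-5.1801) = sign(-5.1801)*max(|-5.1801| - 2.3, 0) = -2.8801
prox(x) = [-0.5563, 0.856, -2.8801]
||prox(x)||_1 = 0.5563 + 0.856 + 2.8801 = 4.2924


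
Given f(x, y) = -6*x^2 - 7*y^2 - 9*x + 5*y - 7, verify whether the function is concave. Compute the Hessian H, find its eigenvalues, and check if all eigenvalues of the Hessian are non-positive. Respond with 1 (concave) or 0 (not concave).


The Hessian of f(x,y) = -6*x^2 - 7*y^2 - 9*x + 5*y - 7 is:
H = [[-12, 0], [0, -14]]
Trace = -12 - 14 = -26
Determinant = -12*-14 - (0)^2 = 168
Discriminant = (-26)^2 - 4*168 = 4.0
Eigenvalues: lambda_1 = -14.0, lambda_2 = -12.0
The function is concave.

1


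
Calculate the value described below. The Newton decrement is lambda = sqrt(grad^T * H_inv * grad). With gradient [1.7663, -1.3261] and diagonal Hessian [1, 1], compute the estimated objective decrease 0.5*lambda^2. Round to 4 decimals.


Step 1: H is diagonal, so H^(-1) * g = [1.7663, -1.3261].
Step 2: g^T H^(-1) g = sum_i g_i^2 / H_ii
  = (1.7663)^2/1 + (-1.3261)^2/1
  = 3.1198 + 1.7585 = 4.8784
Step 3: Objective decrease = 0.5 * g^T H^(-1) g = 2.4392


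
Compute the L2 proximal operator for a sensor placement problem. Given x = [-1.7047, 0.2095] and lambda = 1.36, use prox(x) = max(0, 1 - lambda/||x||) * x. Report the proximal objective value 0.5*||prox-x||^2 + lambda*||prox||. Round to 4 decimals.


Step 1: Compute ||x||.
||x|| = 1.7175
Step 2: Compute scaling factor.
scale = max(0, 1 - 1.36/1.7175) = 0.2082
Step 3: prox(x) = [-0.3549, 0.0436]
||prox(x)|| = 0.3575
Step 4: Proximal objective.
0.5*||prox-x||^2 = 0.9248
lambda*||prox|| = 0.4862
Total = 1.411


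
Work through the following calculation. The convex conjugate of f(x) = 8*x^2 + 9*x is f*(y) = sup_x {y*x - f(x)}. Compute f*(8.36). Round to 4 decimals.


f*(y) = sup_x {y*x - a*x^2 - b*x} = sup_x {(y-b)*x - a*x^2}
FOC: (y - b) - 2a*x = 0 => x* = (y - b)/(2a)
x* = (8.36 - 9)/(2*8) = -0.04
f*(8.36) = (y-b)^2/(4a) = (8.36 - 9)^2/(4*8)
= 0.4096/32 = 0.0128


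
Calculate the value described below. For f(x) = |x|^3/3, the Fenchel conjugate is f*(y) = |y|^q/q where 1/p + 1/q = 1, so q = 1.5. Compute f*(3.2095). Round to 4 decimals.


The conjugate exponent q satisfies 1/p + 1/q = 1.
p = 3, so q = 3/(3 - 1) = 1.5
|y|^q = 3.2095^1.5 = 5.7498
f*(3.2095) = 5.7498 / 1.5 = 3.8332


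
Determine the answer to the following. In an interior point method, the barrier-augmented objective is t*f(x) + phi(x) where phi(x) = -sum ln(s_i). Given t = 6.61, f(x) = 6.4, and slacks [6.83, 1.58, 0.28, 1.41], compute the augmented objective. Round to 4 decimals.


Step 1: Compute log-barrier.
ln values: [1.9213, 0.4574, -1.273, 0.3436]
phi = -(1.9213 + 0.4574 - 1.273 + 0.3436) = -1.4494
Step 2: Compute augmented objective.
t*f(x) = 6.61*6.4 = 42.304
Total = 42.304 - 1.4494 = 40.8546


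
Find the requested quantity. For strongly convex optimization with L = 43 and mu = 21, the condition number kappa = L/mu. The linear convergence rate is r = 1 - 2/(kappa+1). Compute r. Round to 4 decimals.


Step 1: Compute the condition number.
kappa = L/mu = 43/21 = 2.0476
Step 2: Compute the convergence rate.
r = 1 - 2/(kappa + 1) = 1 - 2*mu/(L + mu) = (L - mu)/(L + mu) = 22/64 = 0.3438


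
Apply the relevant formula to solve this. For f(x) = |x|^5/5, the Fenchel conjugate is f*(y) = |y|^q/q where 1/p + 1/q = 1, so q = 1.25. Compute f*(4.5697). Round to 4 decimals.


The conjugate exponent q satisfies 1/p + 1/q = 1.
p = 5, so q = 5/(5 - 1) = 1.25
|y|^q = 4.5697^1.25 = 6.6813
f*(4.5697) = 6.6813 / 1.25 = 5.345


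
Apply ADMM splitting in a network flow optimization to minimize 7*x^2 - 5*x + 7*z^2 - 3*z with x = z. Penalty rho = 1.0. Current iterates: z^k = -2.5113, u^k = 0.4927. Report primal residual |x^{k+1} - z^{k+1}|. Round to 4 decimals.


ADMM iteration with rho = 1.0, z^k = -2.5113, u^k = 0.4927
Step 1: x-update.
Minimize 7*x^2 - 5*x + (1.0/2)*(x + 2.5113 + 0.4927)^2
FOC: (2*7 + 1.0)*x = 5 + 1.0*(-2.5113 - 0.4927)
x^{k+1} = 0.1331
Step 2: z-update.
Minimize 7*z^2 - 3*z + (1.0/2)*(0.1331 - z + 0.4927)^2
FOC: (2*7 + 1.0)*z = 3 + 1.0*(0.1331 + 0.4927)
z^{k+1} = 0.2417
Step 3: u-update.
u^{k+1} = 0.4927 + 0.1331 - 0.2417 = 0.384
Step 4: Primal residual = |0.1331 - 0.2417| = 0.1087


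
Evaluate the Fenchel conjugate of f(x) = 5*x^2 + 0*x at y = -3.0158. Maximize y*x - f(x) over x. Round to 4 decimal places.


f*(y) = sup_x {y*x - a*x^2 - b*x} = sup_x {(y-b)*x - a*x^2}
FOC: (y - b) - 2a*x = 0 => x* = (y - b)/(2a)
x* = (-3.0158 - 0)/(2*5) = -0.3016
f*(-3.0158) = (y-b)^2/(4a) = (-3.0158 - 0)^2/(4*5)
= 9.095/20 = 0.4548


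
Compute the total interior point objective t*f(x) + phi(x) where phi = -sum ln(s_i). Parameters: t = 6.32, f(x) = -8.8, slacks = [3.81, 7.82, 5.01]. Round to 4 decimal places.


Step 1: Compute log-barrier.
ln values: [1.3376, 2.0567, 1.6114]
phi = -(1.3376 + 2.0567 + 1.6114) = -5.0057
Step 2: Compute augmented objective.
t*f(x) = 6.32*-8.8 = -55.616
Total = -55.616 - 5.0057 = -60.6217


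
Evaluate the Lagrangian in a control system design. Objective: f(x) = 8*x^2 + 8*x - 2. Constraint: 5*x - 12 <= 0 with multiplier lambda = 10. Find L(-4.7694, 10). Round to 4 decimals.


Step 1: Evaluate f(x).
f(-4.7694) = 8*(-4.7694)^2 + 8*(-4.7694) - 2 = 141.8222
Step 2: Evaluate g(x).
g(-4.7694) = 5*-4.7694 - 12 = -35.847
Step 3: Compute Lagrangian.
L = 141.8222 + 10*-35.847 = -216.6478


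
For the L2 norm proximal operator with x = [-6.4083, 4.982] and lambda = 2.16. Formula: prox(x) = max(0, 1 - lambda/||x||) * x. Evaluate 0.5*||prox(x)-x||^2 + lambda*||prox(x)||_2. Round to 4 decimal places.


Step 1: Compute ||x||.
||x|| = 8.1171
Step 2: Compute scaling factor.
scale = max(0, 1 - 2.16/8.1171) = 0.7339
Step 3: prox(x) = [-4.703, 3.6563]
||prox(x)|| = 5.9571
Step 4: Proximal objective.
0.5*||prox-x||^2 = 2.3328
lambda*||prox|| = 12.8673
Total = 15.2
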